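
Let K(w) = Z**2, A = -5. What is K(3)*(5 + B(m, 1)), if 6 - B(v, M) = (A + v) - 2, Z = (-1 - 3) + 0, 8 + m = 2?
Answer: 384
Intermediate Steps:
m = -6 (m = -8 + 2 = -6)
Z = -4 (Z = -4 + 0 = -4)
B(v, M) = 13 - v (B(v, M) = 6 - ((-5 + v) - 2) = 6 - (-7 + v) = 6 + (7 - v) = 13 - v)
K(w) = 16 (K(w) = (-4)**2 = 16)
K(3)*(5 + B(m, 1)) = 16*(5 + (13 - 1*(-6))) = 16*(5 + (13 + 6)) = 16*(5 + 19) = 16*24 = 384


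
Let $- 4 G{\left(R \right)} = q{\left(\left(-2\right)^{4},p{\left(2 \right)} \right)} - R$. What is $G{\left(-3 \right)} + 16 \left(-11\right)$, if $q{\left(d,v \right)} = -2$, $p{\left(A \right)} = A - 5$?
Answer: $- \frac{705}{4} \approx -176.25$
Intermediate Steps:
$p{\left(A \right)} = -5 + A$
$G{\left(R \right)} = \frac{1}{2} + \frac{R}{4}$ ($G{\left(R \right)} = - \frac{-2 - R}{4} = \frac{1}{2} + \frac{R}{4}$)
$G{\left(-3 \right)} + 16 \left(-11\right) = \left(\frac{1}{2} + \frac{1}{4} \left(-3\right)\right) + 16 \left(-11\right) = \left(\frac{1}{2} - \frac{3}{4}\right) - 176 = - \frac{1}{4} - 176 = - \frac{705}{4}$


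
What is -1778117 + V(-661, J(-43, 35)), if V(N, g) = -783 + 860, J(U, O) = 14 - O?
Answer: -1778040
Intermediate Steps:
V(N, g) = 77
-1778117 + V(-661, J(-43, 35)) = -1778117 + 77 = -1778040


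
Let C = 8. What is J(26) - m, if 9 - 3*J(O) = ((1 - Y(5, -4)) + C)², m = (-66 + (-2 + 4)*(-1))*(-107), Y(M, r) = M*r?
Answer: -22660/3 ≈ -7553.3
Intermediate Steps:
m = 7276 (m = (-66 + 2*(-1))*(-107) = (-66 - 2)*(-107) = -68*(-107) = 7276)
J(O) = -832/3 (J(O) = 3 - ((1 - 5*(-4)) + 8)²/3 = 3 - ((1 - 1*(-20)) + 8)²/3 = 3 - ((1 + 20) + 8)²/3 = 3 - (21 + 8)²/3 = 3 - ⅓*29² = 3 - ⅓*841 = 3 - 841/3 = -832/3)
J(26) - m = -832/3 - 1*7276 = -832/3 - 7276 = -22660/3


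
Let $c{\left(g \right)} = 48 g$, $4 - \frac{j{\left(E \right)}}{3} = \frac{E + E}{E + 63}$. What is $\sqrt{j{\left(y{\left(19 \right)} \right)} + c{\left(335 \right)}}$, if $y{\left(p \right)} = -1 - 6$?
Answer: $\frac{\sqrt{64371}}{2} \approx 126.86$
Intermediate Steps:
$y{\left(p \right)} = -7$ ($y{\left(p \right)} = -1 - 6 = -7$)
$j{\left(E \right)} = 12 - \frac{6 E}{63 + E}$ ($j{\left(E \right)} = 12 - 3 \frac{E + E}{E + 63} = 12 - 3 \frac{2 E}{63 + E} = 12 - \frac{6 E}{63 + E}$)
$\sqrt{j{\left(y{\left(19 \right)} \right)} + c{\left(335 \right)}} = \sqrt{\frac{6 \left(126 - 7\right)}{63 - 7} + 48 \cdot 335} = \sqrt{6 \cdot \frac{1}{56} \cdot 119 + 16080} = \sqrt{\frac{51}{4} + 16080} = \sqrt{\frac{64371}{4}} = \frac{\sqrt{64371}}{2}$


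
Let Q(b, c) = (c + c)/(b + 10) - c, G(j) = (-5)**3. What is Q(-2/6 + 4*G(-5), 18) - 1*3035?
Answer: -4491071/1471 ≈ -3053.1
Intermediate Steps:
G(j) = -125
Q(b, c) = -c + 2*c/(10 + b) (Q(b, c) = (2*c)/(10 + b) - c = 2*c/(10 + b) - c = -c + 2*c/(10 + b))
Q(-2/6 + 4*G(-5), 18) - 1*3035 = -1*18*(8 + (-2/6 + 4*(-125)))/(10 + (-2/6 + 4*(-125))) - 1*3035 = -1*18*(8 + (-2*1/6 - 500))/(10 + (-2*1/6 - 500)) - 3035 = -1*18*(8 + (-1/3 - 500))/(10 + (-1/3 - 500)) - 3035 = -1*18*(8 - 1501/3)/(10 - 1501/3) - 3035 = -1*18*(-1477/3)/(-1471/3) - 3035 = -1*18*(-3/1471)*(-1477/3) - 3035 = -26586/1471 - 3035 = -4491071/1471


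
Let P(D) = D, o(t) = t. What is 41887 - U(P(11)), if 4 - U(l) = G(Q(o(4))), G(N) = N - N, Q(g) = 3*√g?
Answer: 41883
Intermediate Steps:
G(N) = 0
U(l) = 4 (U(l) = 4 - 1*0 = 4 + 0 = 4)
41887 - U(P(11)) = 41887 - 1*4 = 41887 - 4 = 41883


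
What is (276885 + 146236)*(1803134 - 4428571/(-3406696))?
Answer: 2599119674043679035/3406696 ≈ 7.6294e+11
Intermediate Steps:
(276885 + 146236)*(1803134 - 4428571/(-3406696)) = 423121*(1803134 - 4428571*(-1/3406696)) = 423121*(1803134 + 4428571/3406696) = 423121*(6142733813835/3406696) = 2599119674043679035/3406696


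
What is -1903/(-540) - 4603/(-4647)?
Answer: 3776287/836460 ≈ 4.5146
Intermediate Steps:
-1903/(-540) - 4603/(-4647) = -1903*(-1/540) - 4603*(-1/4647) = 1903/540 + 4603/4647 = 3776287/836460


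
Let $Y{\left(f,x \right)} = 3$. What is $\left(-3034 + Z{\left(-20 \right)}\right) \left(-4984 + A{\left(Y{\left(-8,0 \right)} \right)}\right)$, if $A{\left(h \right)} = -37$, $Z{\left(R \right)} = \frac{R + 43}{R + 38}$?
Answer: $\frac{274091369}{18} \approx 1.5227 \cdot 10^{7}$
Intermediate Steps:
$Z{\left(R \right)} = \frac{43 + R}{38 + R}$
$\left(-3034 + Z{\left(-20 \right)}\right) \left(-4984 + A{\left(Y{\left(-8,0 \right)} \right)}\right) = \left(-3034 + \frac{43 - 20}{38 - 20}\right) \left(-4984 - 37\right) = \left(-3034 + \frac{1}{18} \cdot 23\right) \left(-5021\right) = \left(-3034 + \frac{23}{18}\right) \left(-5021\right) = \left(- \frac{54589}{18}\right) \left(-5021\right) = \frac{274091369}{18}$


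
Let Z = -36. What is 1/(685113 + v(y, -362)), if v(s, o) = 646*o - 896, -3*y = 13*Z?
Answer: 1/450365 ≈ 2.2204e-6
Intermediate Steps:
y = 156 (y = -13*(-36)/3 = -⅓*(-468) = 156)
v(s, o) = -896 + 646*o
1/(685113 + v(y, -362)) = 1/(685113 + (-896 + 646*(-362))) = 1/(685113 + (-896 - 233852)) = 1/(685113 - 234748) = 1/450365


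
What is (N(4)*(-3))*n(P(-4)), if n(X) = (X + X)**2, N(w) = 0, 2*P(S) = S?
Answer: 0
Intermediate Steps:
P(S) = S/2
n(X) = 4*X**2 (n(X) = (2*X)**2 = 4*X**2)
(N(4)*(-3))*n(P(-4)) = (0*(-3))*(4*((1/2)*(-4))**2) = 0*(4*(-2)**2) = 0*(4*4) = 0*16 = 0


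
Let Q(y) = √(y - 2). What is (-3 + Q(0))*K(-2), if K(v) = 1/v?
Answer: 3/2 - I*√2/2 ≈ 1.5 - 0.70711*I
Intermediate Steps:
Q(y) = √(-2 + y)
(-3 + Q(0))*K(-2) = (-3 + √(-2 + 0))/(-2) = (-3 + √(-2))*(-½) = (-3 + I*√2)*(-½) = 3/2 - I*√2/2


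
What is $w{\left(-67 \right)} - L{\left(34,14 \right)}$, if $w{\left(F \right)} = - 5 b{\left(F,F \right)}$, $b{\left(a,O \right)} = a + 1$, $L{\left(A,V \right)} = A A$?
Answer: $-826$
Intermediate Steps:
$L{\left(A,V \right)} = A^{2}$
$b{\left(a,O \right)} = 1 + a$
$w{\left(F \right)} = -5 - 5 F$ ($w{\left(F \right)} = - 5 \left(1 + F\right) = -5 - 5 F$)
$w{\left(-67 \right)} - L{\left(34,14 \right)} = \left(-5 - -335\right) - 34^{2} = \left(-5 + 335\right) - 1156 = 330 - 1156 = -826$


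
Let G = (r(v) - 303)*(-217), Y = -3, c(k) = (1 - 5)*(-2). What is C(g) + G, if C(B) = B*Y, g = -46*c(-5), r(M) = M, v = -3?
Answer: 67506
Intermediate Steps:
c(k) = 8 (c(k) = -4*(-2) = 8)
g = -368 (g = -46*8 = -368)
C(B) = -3*B (C(B) = B*(-3) = -3*B)
G = 66402 (G = (-3 - 303)*(-217) = -306*(-217) = 66402)
C(g) + G = -3*(-368) + 66402 = 1104 + 66402 = 67506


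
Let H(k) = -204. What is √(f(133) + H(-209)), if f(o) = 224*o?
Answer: 2*√7397 ≈ 172.01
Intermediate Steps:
√(f(133) + H(-209)) = √(224*133 - 204) = √(29792 - 204) = √29588 = 2*√7397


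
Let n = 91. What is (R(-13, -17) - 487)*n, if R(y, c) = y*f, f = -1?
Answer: -43134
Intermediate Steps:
R(y, c) = -y (R(y, c) = y*(-1) = -y)
(R(-13, -17) - 487)*n = (-1*(-13) - 487)*91 = (13 - 487)*91 = -474*91 = -43134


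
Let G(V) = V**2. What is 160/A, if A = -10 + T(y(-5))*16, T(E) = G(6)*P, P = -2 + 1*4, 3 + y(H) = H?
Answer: 80/571 ≈ 0.14011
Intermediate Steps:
y(H) = -3 + H
P = 2 (P = -2 + 4 = 2)
T(E) = 72 (T(E) = 6**2*2 = 36*2 = 72)
A = 1142 (A = -10 + 72*16 = -10 + 1152 = 1142)
160/A = 160/1142 = 160*(1/1142) = 80/571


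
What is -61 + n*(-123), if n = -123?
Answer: 15068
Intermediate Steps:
-61 + n*(-123) = -61 - 123*(-123) = -61 + 15129 = 15068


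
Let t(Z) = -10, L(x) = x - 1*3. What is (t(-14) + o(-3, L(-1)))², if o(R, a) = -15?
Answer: 625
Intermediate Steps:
L(x) = -3 + x (L(x) = x - 3 = -3 + x)
(t(-14) + o(-3, L(-1)))² = (-10 - 15)² = (-25)² = 625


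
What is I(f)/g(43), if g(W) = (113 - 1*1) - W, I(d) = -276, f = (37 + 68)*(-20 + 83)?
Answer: -4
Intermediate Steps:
f = 6615 (f = 105*63 = 6615)
g(W) = 112 - W (g(W) = (113 - 1) - W = 112 - W)
I(f)/g(43) = -276/(112 - 1*43) = -276/(112 - 43) = -276/69 = -276*1/69 = -4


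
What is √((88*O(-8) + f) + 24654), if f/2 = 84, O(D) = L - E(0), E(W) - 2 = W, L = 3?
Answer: √24910 ≈ 157.83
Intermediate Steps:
E(W) = 2 + W
O(D) = 1 (O(D) = 3 - (2 + 0) = 3 - 1*2 = 3 - 2 = 1)
f = 168 (f = 2*84 = 168)
√((88*O(-8) + f) + 24654) = √((88*1 + 168) + 24654) = √((88 + 168) + 24654) = √(256 + 24654) = √24910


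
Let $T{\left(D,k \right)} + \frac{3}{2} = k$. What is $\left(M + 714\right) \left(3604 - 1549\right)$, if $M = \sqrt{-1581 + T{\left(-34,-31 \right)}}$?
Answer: $1467270 + \frac{2055 i \sqrt{6454}}{2} \approx 1.4673 \cdot 10^{6} + 82546.0 i$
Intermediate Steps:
$T{\left(D,k \right)} = - \frac{3}{2} + k$
$M = \frac{i \sqrt{6454}}{2}$ ($M = \sqrt{-1581 - \frac{65}{2}} = \sqrt{- \frac{3227}{2}} = \frac{i \sqrt{6454}}{2} \approx 40.168 i$)
$\left(M + 714\right) \left(3604 - 1549\right) = \left(\frac{i \sqrt{6454}}{2} + 714\right) \left(3604 - 1549\right) = \left(714 + \frac{i \sqrt{6454}}{2}\right) 2055 = 1467270 + \frac{2055 i \sqrt{6454}}{2}$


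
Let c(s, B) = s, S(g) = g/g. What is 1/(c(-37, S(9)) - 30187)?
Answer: -1/30224 ≈ -3.3086e-5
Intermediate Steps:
S(g) = 1
1/(c(-37, S(9)) - 30187) = 1/(-37 - 30187) = 1/(-30224) = -1/30224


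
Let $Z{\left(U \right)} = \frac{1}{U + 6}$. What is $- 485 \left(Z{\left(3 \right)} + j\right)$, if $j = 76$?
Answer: $- \frac{332225}{9} \approx -36914.0$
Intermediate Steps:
$Z{\left(U \right)} = \frac{1}{6 + U}$
$- 485 \left(Z{\left(3 \right)} + j\right) = - 485 \left(\frac{1}{6 + 3} + 76\right) = - 485 \left(\frac{1}{9} + 76\right) = \left(-485\right) \frac{685}{9} = - \frac{332225}{9}$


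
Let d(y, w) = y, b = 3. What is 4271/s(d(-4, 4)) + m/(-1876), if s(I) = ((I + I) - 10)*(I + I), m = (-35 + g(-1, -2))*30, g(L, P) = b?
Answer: 2037659/67536 ≈ 30.171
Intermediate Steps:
g(L, P) = 3
m = -960 (m = (-35 + 3)*30 = -32*30 = -960)
s(I) = 2*I*(-10 + 2*I) (s(I) = (2*I - 10)*(2*I) = (-10 + 2*I)*(2*I) = 2*I*(-10 + 2*I))
4271/s(d(-4, 4)) + m/(-1876) = 4271/((4*(-4)*(-5 - 4))) - 960/(-1876) = 4271/((4*(-4)*(-9))) - 960*(-1/1876) = 4271/144 + 240/469 = 2037659/67536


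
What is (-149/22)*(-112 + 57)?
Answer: 745/2 ≈ 372.50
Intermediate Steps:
(-149/22)*(-112 + 57) = -149*1/22*(-55) = -149/22*(-55) = 745/2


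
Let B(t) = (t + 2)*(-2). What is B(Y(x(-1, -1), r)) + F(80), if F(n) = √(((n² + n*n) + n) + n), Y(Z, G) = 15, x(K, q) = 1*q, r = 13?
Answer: -34 + 36*√10 ≈ 79.842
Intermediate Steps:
x(K, q) = q
B(t) = -4 - 2*t (B(t) = (2 + t)*(-2) = -4 - 2*t)
F(n) = √(2*n + 2*n²) (F(n) = √(((n² + n²) + n) + n) = √((2*n² + n) + n) = √((n + 2*n²) + n) = √(2*n + 2*n²))
B(Y(x(-1, -1), r)) + F(80) = (-4 - 2*15) + √2*√(80*(1 + 80)) = (-4 - 30) + √2*√(80*81) = -34 + √2*√6480 = -34 + √2*(36*√5) = -34 + 36*√10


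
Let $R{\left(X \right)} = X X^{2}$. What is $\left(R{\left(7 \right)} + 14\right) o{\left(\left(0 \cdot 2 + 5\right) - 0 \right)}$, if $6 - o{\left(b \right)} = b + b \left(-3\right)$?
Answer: $5712$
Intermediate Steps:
$R{\left(X \right)} = X^{3}$
$o{\left(b \right)} = 6 + 2 b$ ($o{\left(b \right)} = 6 - \left(b + b \left(-3\right)\right) = 6 - \left(b - 3 b\right) = 6 - - 2 b = 6 + 2 b$)
$\left(R{\left(7 \right)} + 14\right) o{\left(\left(0 \cdot 2 + 5\right) - 0 \right)} = \left(7^{3} + 14\right) \left(6 + 2 \left(\left(0 \cdot 2 + 5\right) - 0\right)\right) = \left(343 + 14\right) \left(6 + 2 \left(\left(0 + 5\right) + 0\right)\right) = 357 \left(6 + 2 \left(5 + 0\right)\right) = 357 \left(6 + 2 \cdot 5\right) = 357 \left(6 + 10\right) = 357 \cdot 16 = 5712$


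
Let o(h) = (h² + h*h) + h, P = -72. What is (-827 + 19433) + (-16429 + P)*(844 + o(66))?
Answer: -158754016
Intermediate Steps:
o(h) = h + 2*h² (o(h) = (h² + h²) + h = 2*h² + h = h + 2*h²)
(-827 + 19433) + (-16429 + P)*(844 + o(66)) = (-827 + 19433) + (-16429 - 72)*(844 + 66*(1 + 2*66)) = 18606 - 16501*(844 + 66*(1 + 132)) = 18606 - 16501*(844 + 66*133) = 18606 - 16501*(844 + 8778) = 18606 - 16501*9622 = 18606 - 158772622 = -158754016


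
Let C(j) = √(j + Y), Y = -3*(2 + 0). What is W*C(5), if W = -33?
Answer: -33*I ≈ -33.0*I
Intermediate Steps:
Y = -6 (Y = -3*2 = -6)
C(j) = √(-6 + j) (C(j) = √(j - 6) = √(-6 + j))
W*C(5) = -33*√(-6 + 5) = -33*I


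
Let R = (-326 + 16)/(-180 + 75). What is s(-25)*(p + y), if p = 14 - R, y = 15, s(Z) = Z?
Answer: -13675/21 ≈ -651.19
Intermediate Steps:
R = 62/21 (R = -310/(-105) = -310*(-1/105) = 62/21 ≈ 2.9524)
p = 232/21 (p = 14 - 1*62/21 = 14 - 62/21 = 232/21 ≈ 11.048)
s(-25)*(p + y) = -25*(232/21 + 15) = -25*547/21 = -13675/21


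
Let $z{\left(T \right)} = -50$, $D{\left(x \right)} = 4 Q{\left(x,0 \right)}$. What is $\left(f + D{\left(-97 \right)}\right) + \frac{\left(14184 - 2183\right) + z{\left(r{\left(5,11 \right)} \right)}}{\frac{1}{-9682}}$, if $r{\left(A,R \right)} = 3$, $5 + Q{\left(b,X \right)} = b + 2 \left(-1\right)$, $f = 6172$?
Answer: $-115703826$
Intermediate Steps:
$Q{\left(b,X \right)} = -7 + b$ ($Q{\left(b,X \right)} = -5 + \left(b + 2 \left(-1\right)\right) = -5 + \left(b - 2\right) = -5 + \left(-2 + b\right) = -7 + b$)
$D{\left(x \right)} = -28 + 4 x$ ($D{\left(x \right)} = 4 \left(-7 + x\right) = -28 + 4 x$)
$\left(f + D{\left(-97 \right)}\right) + \frac{\left(14184 - 2183\right) + z{\left(r{\left(5,11 \right)} \right)}}{\frac{1}{-9682}} = \left(6172 + \left(-28 + 4 \left(-97\right)\right)\right) + \frac{\left(14184 - 2183\right) - 50}{\frac{1}{-9682}} = \left(6172 - 416\right) + \frac{12001 - 50}{- \frac{1}{9682}} = \left(6172 - 416\right) + 11951 \left(-9682\right) = 5756 - 115709582 = -115703826$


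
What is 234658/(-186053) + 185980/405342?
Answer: -4322471864/5386792509 ≈ -0.80242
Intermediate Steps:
234658/(-186053) + 185980/405342 = 234658*(-1/186053) + 185980*(1/405342) = -234658/186053 + 92990/202671 = -4322471864/5386792509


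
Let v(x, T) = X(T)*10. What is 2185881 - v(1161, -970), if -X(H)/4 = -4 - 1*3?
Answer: 2185601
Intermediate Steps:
X(H) = 28 (X(H) = -4*(-4 - 1*3) = -4*(-4 - 3) = -4*(-7) = 28)
v(x, T) = 280 (v(x, T) = 28*10 = 280)
2185881 - v(1161, -970) = 2185881 - 1*280 = 2185881 - 280 = 2185601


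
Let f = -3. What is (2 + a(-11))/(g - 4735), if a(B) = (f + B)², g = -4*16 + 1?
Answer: -99/2399 ≈ -0.041267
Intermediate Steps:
g = -63 (g = -64 + 1 = -63)
a(B) = (-3 + B)²
(2 + a(-11))/(g - 4735) = (2 + (-3 - 11)²)/(-63 - 4735) = (2 + (-14)²)/(-4798) = (2 + 196)*(-1/4798) = 198*(-1/4798) = -99/2399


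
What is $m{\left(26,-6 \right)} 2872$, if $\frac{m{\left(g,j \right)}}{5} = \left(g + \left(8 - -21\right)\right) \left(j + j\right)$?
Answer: $-9477600$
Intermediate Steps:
$m{\left(g,j \right)} = 10 j \left(29 + g\right)$ ($m{\left(g,j \right)} = 5 \left(g + \left(8 - -21\right)\right) \left(j + j\right) = 5 \left(g + \left(8 + 21\right)\right) 2 j = 5 \left(g + 29\right) 2 j = 5 \left(29 + g\right) 2 j = 5 \cdot 2 j \left(29 + g\right) = 10 j \left(29 + g\right)$)
$m{\left(26,-6 \right)} 2872 = 10 \left(-6\right) \left(29 + 26\right) 2872 = 10 \left(-6\right) 55 \cdot 2872 = \left(-3300\right) 2872 = -9477600$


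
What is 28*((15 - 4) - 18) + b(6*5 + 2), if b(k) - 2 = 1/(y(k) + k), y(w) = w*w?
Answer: -204863/1056 ≈ -194.00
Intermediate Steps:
y(w) = w²
b(k) = 2 + 1/(k + k²) (b(k) = 2 + 1/(k² + k) = 2 + 1/(k + k²))
28*((15 - 4) - 18) + b(6*5 + 2) = 28*((15 - 4) - 18) + (1 + 2*(6*5 + 2) + 2*(6*5 + 2)²)/((6*5 + 2)*(1 + (6*5 + 2))) = 28*(11 - 18) + (1 + 2*(30 + 2) + 2*(30 + 2)²)/((30 + 2)*(1 + (30 + 2))) = 28*(-7) + (1 + 2*32 + 2*32²)/(32*(1 + 32)) = -196 + (1/32)*(1 + 64 + 2*1024)/33 = -196 + (1/32)*(1/33)*(1 + 64 + 2048) = -196 + (1/32)*(1/33)*2113 = -196 + 2113/1056 = -204863/1056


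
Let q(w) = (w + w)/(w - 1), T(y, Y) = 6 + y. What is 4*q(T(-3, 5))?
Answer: 12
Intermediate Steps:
q(w) = 2*w/(-1 + w) (q(w) = (2*w)/(-1 + w) = 2*w/(-1 + w))
4*q(T(-3, 5)) = 4*(2*(6 - 3)/(-1 + (6 - 3))) = 4*(2*3/(-1 + 3)) = 4*(2*3/2) = 4*(2*3*(½)) = 4*3 = 12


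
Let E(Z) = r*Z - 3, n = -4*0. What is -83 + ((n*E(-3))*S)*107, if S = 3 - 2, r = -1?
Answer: -83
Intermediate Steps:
S = 1
n = 0
E(Z) = -3 - Z (E(Z) = -Z - 3 = -3 - Z)
-83 + ((n*E(-3))*S)*107 = -83 + ((0*(-3 - 1*(-3)))*1)*107 = -83 + ((0*(-3 + 3))*1)*107 = -83 + ((0*0)*1)*107 = -83 + (0*1)*107 = -83 + 0*107 = -83 + 0 = -83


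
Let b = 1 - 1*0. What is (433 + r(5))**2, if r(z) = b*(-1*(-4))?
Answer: 190969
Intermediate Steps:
b = 1 (b = 1 + 0 = 1)
r(z) = 4 (r(z) = 1*(-1*(-4)) = 1*4 = 4)
(433 + r(5))**2 = (433 + 4)**2 = 437**2 = 190969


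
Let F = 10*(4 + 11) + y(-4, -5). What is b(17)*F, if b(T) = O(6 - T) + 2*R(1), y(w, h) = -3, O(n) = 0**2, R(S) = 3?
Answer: 882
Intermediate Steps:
O(n) = 0
b(T) = 6 (b(T) = 0 + 2*3 = 0 + 6 = 6)
F = 147 (F = 10*(4 + 11) - 3 = 10*15 - 3 = 150 - 3 = 147)
b(17)*F = 6*147 = 882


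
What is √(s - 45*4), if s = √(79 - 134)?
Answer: √(-180 + I*√55) ≈ 0.27633 + 13.419*I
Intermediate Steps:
s = I*√55 (s = √(-55) = I*√55 ≈ 7.4162*I)
√(s - 45*4) = √(I*√55 - 45*4) = √(I*√55 - 180) = √(-180 + I*√55)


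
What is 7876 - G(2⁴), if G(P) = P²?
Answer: 7620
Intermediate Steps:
7876 - G(2⁴) = 7876 - (2⁴)² = 7876 - 1*16² = 7876 - 1*256 = 7876 - 256 = 7620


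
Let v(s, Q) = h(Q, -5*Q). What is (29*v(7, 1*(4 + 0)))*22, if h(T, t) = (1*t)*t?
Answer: 255200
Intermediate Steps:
h(T, t) = t² (h(T, t) = t*t = t²)
v(s, Q) = 25*Q² (v(s, Q) = (-5*Q)² = 25*Q²)
(29*v(7, 1*(4 + 0)))*22 = (29*(25*(1*(4 + 0))²))*22 = (29*(25*(1*4)²))*22 = (29*(25*4²))*22 = (29*(25*16))*22 = (29*400)*22 = 11600*22 = 255200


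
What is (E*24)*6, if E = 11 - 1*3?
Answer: 1152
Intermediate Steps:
E = 8 (E = 11 - 3 = 8)
(E*24)*6 = (8*24)*6 = 192*6 = 1152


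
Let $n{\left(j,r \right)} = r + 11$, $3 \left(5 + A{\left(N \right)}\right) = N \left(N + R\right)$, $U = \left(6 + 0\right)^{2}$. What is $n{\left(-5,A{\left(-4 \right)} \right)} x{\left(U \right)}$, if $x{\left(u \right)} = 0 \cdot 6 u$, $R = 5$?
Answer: $0$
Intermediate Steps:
$U = 36$ ($U = 6^{2} = 36$)
$A{\left(N \right)} = -5 + \frac{N \left(5 + N\right)}{3}$ ($A{\left(N \right)} = -5 + \frac{N \left(N + 5\right)}{3} = -5 + \frac{N \left(5 + N\right)}{3}$)
$x{\left(u \right)} = 0$ ($x{\left(u \right)} = 0 u = 0$)
$n{\left(j,r \right)} = 11 + r$
$n{\left(-5,A{\left(-4 \right)} \right)} x{\left(U \right)} = \left(11 + \left(-5 + \frac{\left(-4\right)^{2}}{3} + \frac{5}{3} \left(-4\right)\right)\right) 0 = \left(11 - \frac{19}{3}\right) 0 = \frac{14}{3} \cdot 0 = 0$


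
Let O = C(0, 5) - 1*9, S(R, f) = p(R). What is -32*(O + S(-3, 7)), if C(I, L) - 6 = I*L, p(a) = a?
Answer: 192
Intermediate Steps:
C(I, L) = 6 + I*L
S(R, f) = R
O = -3 (O = (6 + 0*5) - 1*9 = (6 + 0) - 9 = 6 - 9 = -3)
-32*(O + S(-3, 7)) = -32*(-3 - 3) = -32*(-6) = 192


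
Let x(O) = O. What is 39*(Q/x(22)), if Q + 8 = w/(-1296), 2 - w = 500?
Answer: -21385/1584 ≈ -13.501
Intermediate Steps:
w = -498 (w = 2 - 1*500 = 2 - 500 = -498)
Q = -1645/216 (Q = -8 - 498/(-1296) = -8 - 498*(-1/1296) = -8 + 83/216 = -1645/216 ≈ -7.6157)
39*(Q/x(22)) = 39*(-1645/216/22) = 39*(-1645/216*1/22) = 39*(-1645/4752) = -21385/1584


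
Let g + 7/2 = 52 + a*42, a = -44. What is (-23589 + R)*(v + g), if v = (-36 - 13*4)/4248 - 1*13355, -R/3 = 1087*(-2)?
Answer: 91559340589/354 ≈ 2.5864e+8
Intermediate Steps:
R = 6522 (R = -3261*(-2) = -3*(-2174) = 6522)
g = -3599/2 (g = -7/2 + (52 - 44*42) = -7/2 + (52 - 1848) = -7/2 - 1796 = -3599/2 ≈ -1799.5)
v = -7091516/531 (v = (-36 - 52)*(1/4248) - 13355 = -88*1/4248 - 13355 = -11/531 - 13355 = -7091516/531 ≈ -13355.)
(-23589 + R)*(v + g) = (-23589 + 6522)*(-7091516/531 - 3599/2) = -17067*(-16094101/1062) = 91559340589/354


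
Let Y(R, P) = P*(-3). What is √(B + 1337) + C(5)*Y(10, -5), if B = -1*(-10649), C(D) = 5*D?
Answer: 375 + √11986 ≈ 484.48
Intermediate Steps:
B = 10649
Y(R, P) = -3*P
√(B + 1337) + C(5)*Y(10, -5) = √(10649 + 1337) + (5*5)*(-3*(-5)) = √11986 + 25*15 = √11986 + 375 = 375 + √11986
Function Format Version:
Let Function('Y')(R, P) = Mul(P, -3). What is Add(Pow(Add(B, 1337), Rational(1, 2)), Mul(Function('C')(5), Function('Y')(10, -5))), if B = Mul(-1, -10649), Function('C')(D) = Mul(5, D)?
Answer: Add(375, Pow(11986, Rational(1, 2))) ≈ 484.48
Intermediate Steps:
B = 10649
Function('Y')(R, P) = Mul(-3, P)
Add(Pow(Add(B, 1337), Rational(1, 2)), Mul(Function('C')(5), Function('Y')(10, -5))) = Add(Pow(Add(10649, 1337), Rational(1, 2)), Mul(Mul(5, 5), Mul(-3, -5))) = Add(Pow(11986, Rational(1, 2)), Mul(25, 15)) = Add(Pow(11986, Rational(1, 2)), 375) = Add(375, Pow(11986, Rational(1, 2)))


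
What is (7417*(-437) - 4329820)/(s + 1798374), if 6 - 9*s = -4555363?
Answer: -68139441/20740735 ≈ -3.2853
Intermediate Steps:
s = 4555369/9 (s = 2/3 - 1/9*(-4555363) = 2/3 + 4555363/9 = 4555369/9 ≈ 5.0615e+5)
(7417*(-437) - 4329820)/(s + 1798374) = (7417*(-437) - 4329820)/(4555369/9 + 1798374) = (-3241229 - 4329820)/(20740735/9) = -7571049*9/20740735 = -68139441/20740735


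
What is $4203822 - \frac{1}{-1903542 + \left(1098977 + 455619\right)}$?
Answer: $\frac{1466906871613}{348946} \approx 4.2038 \cdot 10^{6}$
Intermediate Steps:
$4203822 - \frac{1}{-1903542 + \left(1098977 + 455619\right)} = 4203822 - \frac{1}{-1903542 + 1554596} = 4203822 - \frac{1}{-348946} = 4203822 - - \frac{1}{348946} = 4203822 + \frac{1}{348946} = \frac{1466906871613}{348946}$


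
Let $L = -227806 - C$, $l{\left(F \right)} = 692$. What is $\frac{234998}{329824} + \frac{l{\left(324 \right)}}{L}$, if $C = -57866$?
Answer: $\frac{4963415239}{7006286320} \approx 0.70842$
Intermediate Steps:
$L = -169940$ ($L = -227806 - -57866 = -227806 + 57866 = -169940$)
$\frac{234998}{329824} + \frac{l{\left(324 \right)}}{L} = \frac{234998}{329824} + \frac{692}{-169940} = 234998 \cdot \frac{1}{329824} + 692 \left(- \frac{1}{169940}\right) = \frac{117499}{164912} - \frac{173}{42485} = \frac{4963415239}{7006286320}$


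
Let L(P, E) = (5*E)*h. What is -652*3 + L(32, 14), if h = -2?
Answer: -2096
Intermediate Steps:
L(P, E) = -10*E (L(P, E) = (5*E)*(-2) = -10*E)
-652*3 + L(32, 14) = -652*3 - 10*14 = -1956 - 140 = -2096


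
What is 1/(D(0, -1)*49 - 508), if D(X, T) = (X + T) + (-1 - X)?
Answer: -1/606 ≈ -0.0016502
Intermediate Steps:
D(X, T) = -1 + T (D(X, T) = (T + X) + (-1 - X) = -1 + T)
1/(D(0, -1)*49 - 508) = 1/((-1 - 1)*49 - 508) = 1/(-2*49 - 508) = 1/(-98 - 508) = 1/(-606) = -1/606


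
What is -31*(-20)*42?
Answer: 26040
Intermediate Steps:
-31*(-20)*42 = 620*42 = 26040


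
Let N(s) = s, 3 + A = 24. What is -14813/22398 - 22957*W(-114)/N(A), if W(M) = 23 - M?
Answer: -7827162495/52262 ≈ -1.4977e+5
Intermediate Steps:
A = 21 (A = -3 + 24 = 21)
-14813/22398 - 22957*W(-114)/N(A) = -14813/22398 - 22957/(21/(23 - 1*(-114))) = -14813*1/22398 - 22957/(21/(23 + 114)) = -14813/22398 - 22957/(21/137) = -14813/22398 - 22957/(21*(1/137)) = -14813/22398 - 22957/21/137 = -14813/22398 - 22957*137/21 = -14813/22398 - 3145109/21 = -7827162495/52262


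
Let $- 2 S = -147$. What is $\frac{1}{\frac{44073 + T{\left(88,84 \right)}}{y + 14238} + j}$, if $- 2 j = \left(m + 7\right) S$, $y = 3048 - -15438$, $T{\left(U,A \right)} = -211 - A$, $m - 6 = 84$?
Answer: $- \frac{32724}{116609101} \approx -0.00028063$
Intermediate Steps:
$m = 90$ ($m = 6 + 84 = 90$)
$S = \frac{147}{2}$ ($S = \left(- \frac{1}{2}\right) \left(-147\right) = \frac{147}{2} \approx 73.5$)
$y = 18486$ ($y = 3048 + 15438 = 18486$)
$j = - \frac{14259}{4}$ ($j = - \frac{\left(90 + 7\right) \frac{147}{2}}{2} = - \frac{97 \cdot \frac{147}{2}}{2} = \left(- \frac{1}{2}\right) \frac{14259}{2} = - \frac{14259}{4} \approx -3564.8$)
$\frac{1}{\frac{44073 + T{\left(88,84 \right)}}{y + 14238} + j} = \frac{1}{\frac{44073 - 295}{18486 + 14238} - \frac{14259}{4}} = \frac{1}{\frac{44073 - 295}{32724} - \frac{14259}{4}} = \frac{1}{\left(44073 - 295\right) \frac{1}{32724} - \frac{14259}{4}} = \frac{1}{43778 \cdot \frac{1}{32724} - \frac{14259}{4}} = \frac{1}{\frac{21889}{16362} - \frac{14259}{4}} = \frac{1}{- \frac{116609101}{32724}} = - \frac{32724}{116609101}$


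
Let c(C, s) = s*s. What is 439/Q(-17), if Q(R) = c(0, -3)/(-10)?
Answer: -4390/9 ≈ -487.78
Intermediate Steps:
c(C, s) = s**2
Q(R) = -9/10 (Q(R) = (-3)**2/(-10) = 9*(-1/10) = -9/10)
439/Q(-17) = 439/(-9/10) = 439*(-10/9) = -4390/9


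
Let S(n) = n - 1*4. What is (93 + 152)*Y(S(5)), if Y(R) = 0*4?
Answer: 0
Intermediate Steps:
S(n) = -4 + n (S(n) = n - 4 = -4 + n)
Y(R) = 0
(93 + 152)*Y(S(5)) = (93 + 152)*0 = 245*0 = 0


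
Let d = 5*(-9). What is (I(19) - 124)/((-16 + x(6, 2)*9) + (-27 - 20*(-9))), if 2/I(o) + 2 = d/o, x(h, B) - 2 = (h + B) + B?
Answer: -2066/4067 ≈ -0.50799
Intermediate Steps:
d = -45
x(h, B) = 2 + h + 2*B (x(h, B) = 2 + ((h + B) + B) = 2 + ((B + h) + B) = 2 + (h + 2*B) = 2 + h + 2*B)
I(o) = 2/(-2 - 45/o)
(I(19) - 124)/((-16 + x(6, 2)*9) + (-27 - 20*(-9))) = (-2*19/(45 + 2*19) - 124)/((-16 + (2 + 6 + 2*2)*9) + (-27 - 20*(-9))) = (-2*19/(45 + 38) - 124)/((-16 + (2 + 6 + 4)*9) + (-27 + 180)) = (-2*19/83 - 124)/((-16 + 12*9) + 153) = (-2*19*1/83 - 124)/((-16 + 108) + 153) = (-38/83 - 124)/(92 + 153) = -10330/83/245 = -10330/83*1/245 = -2066/4067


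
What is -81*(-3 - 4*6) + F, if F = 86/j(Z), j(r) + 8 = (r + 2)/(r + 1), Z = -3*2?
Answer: 39151/18 ≈ 2175.1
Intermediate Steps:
Z = -6
j(r) = -8 + (2 + r)/(1 + r) (j(r) = -8 + (r + 2)/(r + 1) = -8 + (2 + r)/(1 + r))
F = -215/18 (F = 86/(((-6 - 7*(-6))/(1 - 6))) = 86/(((-6 + 42)/(-5))) = 86/((-⅕*36)) = 86/(-36/5) = 86*(-5/36) = -215/18 ≈ -11.944)
-81*(-3 - 4*6) + F = -81*(-3 - 4*6) - 215/18 = -81*(-3 - 24) - 215/18 = -81*(-27) - 215/18 = 2187 - 215/18 = 39151/18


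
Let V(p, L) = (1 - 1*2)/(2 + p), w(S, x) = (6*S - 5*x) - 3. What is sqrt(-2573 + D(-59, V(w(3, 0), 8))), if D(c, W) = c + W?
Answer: I*sqrt(760665)/17 ≈ 51.304*I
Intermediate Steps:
w(S, x) = -3 - 5*x + 6*S (w(S, x) = (-5*x + 6*S) - 3 = -3 - 5*x + 6*S)
V(p, L) = -1/(2 + p) (V(p, L) = (1 - 2)/(2 + p) = -1/(2 + p))
D(c, W) = W + c
sqrt(-2573 + D(-59, V(w(3, 0), 8))) = sqrt(-2573 + (-1/(2 + (-3 - 5*0 + 6*3)) - 59)) = sqrt(-2573 + (-1/(2 + (-3 + 0 + 18)) - 59)) = sqrt(-2573 + (-1/(2 + 15) - 59)) = sqrt(-2573 + (-1/17 - 59)) = sqrt(-2573 - 1004/17) = sqrt(-44745/17) = I*sqrt(760665)/17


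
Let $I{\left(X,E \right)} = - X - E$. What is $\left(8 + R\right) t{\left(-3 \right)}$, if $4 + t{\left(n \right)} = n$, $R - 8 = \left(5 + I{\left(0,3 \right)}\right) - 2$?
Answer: $-112$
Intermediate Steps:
$I{\left(X,E \right)} = - E - X$
$R = 8$ ($R = 8 + \left(\left(5 - 3\right) - 2\right) = 8 + \left(2 - 2\right) = 8 + 0 = 8$)
$t{\left(n \right)} = -4 + n$
$\left(8 + R\right) t{\left(-3 \right)} = \left(8 + 8\right) \left(-4 - 3\right) = 16 \left(-7\right) = -112$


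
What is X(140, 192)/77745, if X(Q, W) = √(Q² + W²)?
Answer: 4*√3529/77745 ≈ 0.0030564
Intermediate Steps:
X(140, 192)/77745 = √(140² + 192²)/77745 = √(19600 + 36864)*(1/77745) = √56464*(1/77745) = (4*√3529)*(1/77745) = 4*√3529/77745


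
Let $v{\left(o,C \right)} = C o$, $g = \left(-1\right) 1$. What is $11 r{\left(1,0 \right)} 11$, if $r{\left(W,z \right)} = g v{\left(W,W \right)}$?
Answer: $-121$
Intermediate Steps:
$g = -1$
$r{\left(W,z \right)} = - W^{2}$ ($r{\left(W,z \right)} = - W W = - W^{2}$)
$11 r{\left(1,0 \right)} 11 = 11 \left(- 1^{2}\right) 11 = 11 \left(\left(-1\right) 1\right) 11 = 11 \left(-1\right) 11 = \left(-11\right) 11 = -121$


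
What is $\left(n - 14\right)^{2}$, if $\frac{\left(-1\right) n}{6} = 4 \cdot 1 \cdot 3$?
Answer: $7396$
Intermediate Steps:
$n = -72$ ($n = - 6 \cdot 4 \cdot 1 \cdot 3 = - 6 \cdot 4 \cdot 3 = \left(-6\right) 12 = -72$)
$\left(n - 14\right)^{2} = \left(-72 - 14\right)^{2} = \left(-86\right)^{2} = 7396$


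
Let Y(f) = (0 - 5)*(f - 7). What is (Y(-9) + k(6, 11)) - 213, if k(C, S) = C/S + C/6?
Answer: -1446/11 ≈ -131.45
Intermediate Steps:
k(C, S) = C/6 + C/S (k(C, S) = C/S + C*(⅙) = C/S + C/6 = C/6 + C/S)
Y(f) = 35 - 5*f (Y(f) = -5*(-7 + f) = 35 - 5*f)
(Y(-9) + k(6, 11)) - 213 = ((35 - 5*(-9)) + ((⅙)*6 + 6/11)) - 213 = ((35 + 45) + (1 + 6*(1/11))) - 213 = (80 + (1 + 6/11)) - 213 = (80 + 17/11) - 213 = 897/11 - 213 = -1446/11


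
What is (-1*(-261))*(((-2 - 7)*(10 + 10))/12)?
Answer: -3915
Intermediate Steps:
(-1*(-261))*(((-2 - 7)*(10 + 10))/12) = 261*(-9*20*(1/12)) = 261*(-180*1/12) = 261*(-15) = -3915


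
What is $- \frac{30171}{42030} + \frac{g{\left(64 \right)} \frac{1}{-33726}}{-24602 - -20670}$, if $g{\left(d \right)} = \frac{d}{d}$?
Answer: $- \frac{74092506223}{103215275240} \approx -0.71784$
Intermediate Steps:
$g{\left(d \right)} = 1$
$- \frac{30171}{42030} + \frac{g{\left(64 \right)} \frac{1}{-33726}}{-24602 - -20670} = - \frac{30171}{42030} + \frac{1 \frac{1}{-33726}}{-24602 - -20670} = \left(-30171\right) \frac{1}{42030} + \frac{1 \left(- \frac{1}{33726}\right)}{-24602 + 20670} = - \frac{10057}{14010} - \frac{1}{33726 \left(-3932\right)} = - \frac{10057}{14010} - - \frac{1}{132610632} = - \frac{10057}{14010} + \frac{1}{132610632} = - \frac{74092506223}{103215275240}$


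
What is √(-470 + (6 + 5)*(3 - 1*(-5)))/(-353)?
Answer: -I*√382/353 ≈ -0.055368*I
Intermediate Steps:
√(-470 + (6 + 5)*(3 - 1*(-5)))/(-353) = √(-470 + 11*(3 + 5))*(-1/353) = √(-470 + 11*8)*(-1/353) = √(-470 + 88)*(-1/353) = √(-382)*(-1/353) = (I*√382)*(-1/353) = -I*√382/353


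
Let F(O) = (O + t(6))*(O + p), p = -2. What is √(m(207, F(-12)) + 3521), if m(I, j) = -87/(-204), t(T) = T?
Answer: √4070769/34 ≈ 59.342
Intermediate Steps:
F(O) = (-2 + O)*(6 + O) (F(O) = (O + 6)*(O - 2) = (6 + O)*(-2 + O) = (-2 + O)*(6 + O))
m(I, j) = 29/68 (m(I, j) = -87*(-1/204) = 29/68)
√(m(207, F(-12)) + 3521) = √(29/68 + 3521) = √(239457/68) = √4070769/34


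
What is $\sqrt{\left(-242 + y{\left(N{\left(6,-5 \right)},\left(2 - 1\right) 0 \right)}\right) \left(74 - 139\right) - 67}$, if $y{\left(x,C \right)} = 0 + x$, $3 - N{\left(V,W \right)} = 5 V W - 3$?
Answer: $\sqrt{5523} \approx 74.317$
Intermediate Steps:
$N{\left(V,W \right)} = 6 - 5 V W$ ($N{\left(V,W \right)} = 3 - \left(5 V W - 3\right) = 3 - \left(-3 + 5 V W\right) = 6 - 5 V W$)
$y{\left(x,C \right)} = x$
$\sqrt{\left(-242 + y{\left(N{\left(6,-5 \right)},\left(2 - 1\right) 0 \right)}\right) \left(74 - 139\right) - 67} = \sqrt{\left(-242 - \left(-6 + 30 \left(-5\right)\right)\right) \left(74 - 139\right) - 67} = \sqrt{\left(-242 + \left(6 + 150\right)\right) \left(-65\right) - 67} = \sqrt{\left(-242 + 156\right) \left(-65\right) - 67} = \sqrt{\left(-86\right) \left(-65\right) - 67} = \sqrt{5590 - 67} = \sqrt{5523}$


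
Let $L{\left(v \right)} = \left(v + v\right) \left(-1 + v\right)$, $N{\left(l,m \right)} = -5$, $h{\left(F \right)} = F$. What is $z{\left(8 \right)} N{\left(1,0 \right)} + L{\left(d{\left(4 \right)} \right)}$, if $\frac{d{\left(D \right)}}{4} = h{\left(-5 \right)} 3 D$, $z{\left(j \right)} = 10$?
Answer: $115630$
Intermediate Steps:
$d{\left(D \right)} = - 60 D$ ($d{\left(D \right)} = 4 \left(-5\right) 3 D = 4 \left(- 15 D\right) = - 60 D$)
$L{\left(v \right)} = 2 v \left(-1 + v\right)$
$z{\left(8 \right)} N{\left(1,0 \right)} + L{\left(d{\left(4 \right)} \right)} = 10 \left(-5\right) + 2 \left(\left(-60\right) 4\right) \left(-1 - 240\right) = -50 + 2 \left(-240\right) \left(-1 - 240\right) = -50 + 2 \left(-240\right) \left(-241\right) = -50 + 115680 = 115630$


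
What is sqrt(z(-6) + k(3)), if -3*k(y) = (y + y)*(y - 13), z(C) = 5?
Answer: 5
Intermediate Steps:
k(y) = -2*y*(-13 + y)/3 (k(y) = -(y + y)*(y - 13)/3 = -2*y*(-13 + y)/3)
sqrt(z(-6) + k(3)) = sqrt(5 + (2/3)*3*(13 - 1*3)) = sqrt(5 + (2/3)*3*(13 - 3)) = sqrt(5 + (2/3)*3*10) = sqrt(5 + 20) = sqrt(25) = 5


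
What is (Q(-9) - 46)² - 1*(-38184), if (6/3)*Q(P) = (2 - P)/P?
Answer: 13075537/324 ≈ 40357.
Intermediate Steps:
Q(P) = (2 - P)/(2*P) (Q(P) = ((2 - P)/P)/2 = (2 - P)/(2*P))
(Q(-9) - 46)² - 1*(-38184) = ((½)*(2 - 1*(-9))/(-9) - 46)² - 1*(-38184) = ((½)*(-⅑)*(2 + 9) - 46)² + 38184 = ((½)*(-⅑)*11 - 46)² + 38184 = (-11/18 - 46)² + 38184 = (-839/18)² + 38184 = 703921/324 + 38184 = 13075537/324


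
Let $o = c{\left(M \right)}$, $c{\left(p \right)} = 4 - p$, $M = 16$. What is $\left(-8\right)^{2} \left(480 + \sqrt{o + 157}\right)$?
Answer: $30720 + 64 \sqrt{145} \approx 31491.0$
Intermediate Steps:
$o = -12$ ($o = 4 - 16 = -12$)
$\left(-8\right)^{2} \left(480 + \sqrt{o + 157}\right) = \left(-8\right)^{2} \left(480 + \sqrt{-12 + 157}\right) = 64 \left(480 + \sqrt{145}\right) = 30720 + 64 \sqrt{145}$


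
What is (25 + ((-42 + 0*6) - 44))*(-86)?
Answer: 5246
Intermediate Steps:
(25 + ((-42 + 0*6) - 44))*(-86) = (25 + ((-42 + 0) - 44))*(-86) = (25 + (-42 - 44))*(-86) = (25 - 86)*(-86) = -61*(-86) = 5246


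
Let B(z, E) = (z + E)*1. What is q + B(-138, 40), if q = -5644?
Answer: -5742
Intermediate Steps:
B(z, E) = E + z (B(z, E) = (E + z)*1 = E + z)
q + B(-138, 40) = -5644 + (40 - 138) = -5644 - 98 = -5742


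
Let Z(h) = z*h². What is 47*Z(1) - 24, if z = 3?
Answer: 117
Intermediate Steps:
Z(h) = 3*h²
47*Z(1) - 24 = 47*(3*1²) - 24 = 47*(3*1) - 24 = 47*3 - 24 = 141 - 24 = 117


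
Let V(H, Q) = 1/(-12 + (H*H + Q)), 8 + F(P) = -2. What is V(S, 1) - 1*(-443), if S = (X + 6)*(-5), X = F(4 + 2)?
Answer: 172328/389 ≈ 443.00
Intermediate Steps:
F(P) = -10 (F(P) = -8 - 2 = -10)
X = -10
S = 20 (S = (-10 + 6)*(-5) = -4*(-5) = 20)
V(H, Q) = 1/(-12 + Q + H²) (V(H, Q) = 1/(-12 + (H² + Q)) = 1/(-12 + (Q + H²)) = 1/(-12 + Q + H²))
V(S, 1) - 1*(-443) = 1/(-12 + 1 + 20²) - 1*(-443) = 1/(-12 + 1 + 400) + 443 = 1/389 + 443 = 172328/389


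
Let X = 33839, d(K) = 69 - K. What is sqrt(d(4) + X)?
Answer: 4*sqrt(2119) ≈ 184.13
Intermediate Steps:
sqrt(d(4) + X) = sqrt((69 - 1*4) + 33839) = sqrt((69 - 4) + 33839) = sqrt(65 + 33839) = sqrt(33904) = 4*sqrt(2119)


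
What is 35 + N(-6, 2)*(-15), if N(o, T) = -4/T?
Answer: 65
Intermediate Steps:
35 + N(-6, 2)*(-15) = 35 - 4/2*(-15) = 35 - 4*1/2*(-15) = 35 - 2*(-15) = 35 + 30 = 65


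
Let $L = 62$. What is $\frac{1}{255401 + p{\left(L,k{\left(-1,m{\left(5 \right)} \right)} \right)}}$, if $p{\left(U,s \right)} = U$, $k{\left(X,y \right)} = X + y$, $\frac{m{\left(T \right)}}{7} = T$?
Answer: $\frac{1}{255463} \approx 3.9145 \cdot 10^{-6}$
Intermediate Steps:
$m{\left(T \right)} = 7 T$
$\frac{1}{255401 + p{\left(L,k{\left(-1,m{\left(5 \right)} \right)} \right)}} = \frac{1}{255401 + 62} = \frac{1}{255463}$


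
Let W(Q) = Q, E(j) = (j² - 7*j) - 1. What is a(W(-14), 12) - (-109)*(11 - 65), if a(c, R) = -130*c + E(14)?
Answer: -3969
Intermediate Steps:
E(j) = -1 + j² - 7*j
a(c, R) = 97 - 130*c (a(c, R) = -130*c + (-1 + 14² - 7*14) = -130*c + (-1 + 196 - 98) = -130*c + 97 = 97 - 130*c)
a(W(-14), 12) - (-109)*(11 - 65) = (97 - 130*(-14)) - (-109)*(11 - 65) = (97 + 1820) - (-109)*(-54) = 1917 - 1*5886 = 1917 - 5886 = -3969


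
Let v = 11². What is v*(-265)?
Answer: -32065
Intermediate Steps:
v = 121
v*(-265) = 121*(-265) = -32065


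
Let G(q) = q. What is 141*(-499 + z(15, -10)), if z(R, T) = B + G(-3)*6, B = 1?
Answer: -72756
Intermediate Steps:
z(R, T) = -17 (z(R, T) = 1 - 3*6 = 1 - 18 = -17)
141*(-499 + z(15, -10)) = 141*(-499 - 17) = 141*(-516) = -72756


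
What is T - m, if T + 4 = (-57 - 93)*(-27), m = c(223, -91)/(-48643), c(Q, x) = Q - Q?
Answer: 4046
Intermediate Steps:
c(Q, x) = 0
m = 0 (m = 0/(-48643) = 0*(-1/48643) = 0)
T = 4046 (T = -4 + (-57 - 93)*(-27) = -4 - 150*(-27) = -4 + 4050 = 4046)
T - m = 4046 - 1*0 = 4046 + 0 = 4046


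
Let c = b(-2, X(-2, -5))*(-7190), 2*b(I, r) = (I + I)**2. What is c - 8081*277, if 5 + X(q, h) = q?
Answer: -2295957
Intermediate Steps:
X(q, h) = -5 + q
b(I, r) = 2*I**2 (b(I, r) = (I + I)**2/2 = (2*I)**2/2 = (4*I**2)/2 = 2*I**2)
c = -57520 (c = (2*(-2)**2)*(-7190) = (2*4)*(-7190) = 8*(-7190) = -57520)
c - 8081*277 = -57520 - 8081*277 = -57520 - 1*2238437 = -57520 - 2238437 = -2295957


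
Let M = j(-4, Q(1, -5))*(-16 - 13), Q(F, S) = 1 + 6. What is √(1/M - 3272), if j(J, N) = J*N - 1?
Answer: I*√2751751/29 ≈ 57.201*I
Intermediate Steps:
Q(F, S) = 7
j(J, N) = -1 + J*N
M = 841 (M = (-1 - 4*7)*(-16 - 13) = (-1 - 28)*(-29) = -29*(-29) = 841)
√(1/M - 3272) = √(1/841 - 3272) = √(-2751751/841) = I*√2751751/29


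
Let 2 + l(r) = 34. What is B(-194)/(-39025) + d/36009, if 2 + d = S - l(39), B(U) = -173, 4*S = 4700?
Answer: 50757082/1405251225 ≈ 0.036120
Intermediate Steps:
S = 1175 (S = (¼)*4700 = 1175)
l(r) = 32 (l(r) = -2 + 34 = 32)
d = 1141 (d = -2 + (1175 - 1*32) = -2 + (1175 - 32) = -2 + 1143 = 1141)
B(-194)/(-39025) + d/36009 = -173/(-39025) + 1141/36009 = -173*(-1/39025) + 1141*(1/36009) = 173/39025 + 1141/36009 = 50757082/1405251225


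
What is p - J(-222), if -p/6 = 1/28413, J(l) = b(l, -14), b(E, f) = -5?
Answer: 47353/9471 ≈ 4.9998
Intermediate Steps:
J(l) = -5
p = -2/9471 (p = -6/28413 = -6*1/28413 = -2/9471 ≈ -0.00021117)
p - J(-222) = -2/9471 - 1*(-5) = -2/9471 + 5 = 47353/9471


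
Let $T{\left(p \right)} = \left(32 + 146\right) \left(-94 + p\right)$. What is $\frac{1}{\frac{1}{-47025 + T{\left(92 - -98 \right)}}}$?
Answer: $-29937$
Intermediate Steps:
$T{\left(p \right)} = -16732 + 178 p$ ($T{\left(p \right)} = 178 \left(-94 + p\right) = -16732 + 178 p$)
$\frac{1}{\frac{1}{-47025 + T{\left(92 - -98 \right)}}} = \frac{1}{\frac{1}{-47025 - \left(16732 - 178 \left(92 - -98\right)\right)}} = \frac{1}{\frac{1}{-47025 - \left(16732 - 178 \left(92 + 98\right)\right)}} = \frac{1}{\frac{1}{-47025 + \left(-16732 + 178 \cdot 190\right)}} = \frac{1}{\frac{1}{-47025 + \left(-16732 + 33820\right)}} = \frac{1}{\frac{1}{-47025 + 17088}} = \frac{1}{\frac{1}{-29937}} = \frac{1}{- \frac{1}{29937}} = -29937$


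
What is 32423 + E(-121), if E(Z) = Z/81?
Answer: 2626142/81 ≈ 32422.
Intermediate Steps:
E(Z) = Z/81 (E(Z) = Z*(1/81) = Z/81)
32423 + E(-121) = 32423 + (1/81)*(-121) = 32423 - 121/81 = 2626142/81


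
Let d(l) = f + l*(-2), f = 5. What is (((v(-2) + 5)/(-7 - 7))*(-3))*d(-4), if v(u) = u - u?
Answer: 195/14 ≈ 13.929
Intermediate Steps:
v(u) = 0
d(l) = 5 - 2*l (d(l) = 5 + l*(-2) = 5 - 2*l)
(((v(-2) + 5)/(-7 - 7))*(-3))*d(-4) = (((0 + 5)/(-7 - 7))*(-3))*(5 - 2*(-4)) = ((5/(-14))*(-3))*(5 + 8) = ((5*(-1/14))*(-3))*13 = -5/14*(-3)*13 = (15/14)*13 = 195/14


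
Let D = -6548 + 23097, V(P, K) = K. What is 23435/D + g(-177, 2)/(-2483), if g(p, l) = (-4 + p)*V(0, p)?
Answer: -36307016/3160859 ≈ -11.486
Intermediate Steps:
g(p, l) = p*(-4 + p) (g(p, l) = (-4 + p)*p = p*(-4 + p))
D = 16549
23435/D + g(-177, 2)/(-2483) = 23435/16549 - 177*(-4 - 177)/(-2483) = 23435*(1/16549) - 177*(-181)*(-1/2483) = 23435/16549 + 32037*(-1/2483) = 23435/16549 - 32037/2483 = -36307016/3160859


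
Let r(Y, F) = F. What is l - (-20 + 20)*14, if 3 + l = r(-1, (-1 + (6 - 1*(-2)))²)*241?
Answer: 11806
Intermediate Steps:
l = 11806 (l = -3 + (-1 + (6 - 1*(-2)))²*241 = -3 + (-1 + (6 + 2))²*241 = -3 + (-1 + 8)²*241 = -3 + 7²*241 = -3 + 49*241 = -3 + 11809 = 11806)
l - (-20 + 20)*14 = 11806 - (-20 + 20)*14 = 11806 - 0*14 = 11806 - 1*0 = 11806 + 0 = 11806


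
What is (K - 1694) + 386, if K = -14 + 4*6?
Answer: -1298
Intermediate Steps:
K = 10 (K = -14 + 24 = 10)
(K - 1694) + 386 = (10 - 1694) + 386 = -1684 + 386 = -1298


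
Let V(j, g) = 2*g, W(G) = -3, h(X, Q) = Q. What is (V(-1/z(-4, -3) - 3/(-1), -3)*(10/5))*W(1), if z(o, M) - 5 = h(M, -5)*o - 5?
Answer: 36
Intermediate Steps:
z(o, M) = -5*o (z(o, M) = 5 + (-5*o - 5) = 5 + (-5 - 5*o) = -5*o)
(V(-1/z(-4, -3) - 3/(-1), -3)*(10/5))*W(1) = ((2*(-3))*(10/5))*(-3) = -60/5*(-3) = -6*2*(-3) = -12*(-3) = 36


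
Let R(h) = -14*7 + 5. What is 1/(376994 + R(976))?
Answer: 1/376901 ≈ 2.6532e-6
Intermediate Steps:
R(h) = -93 (R(h) = -98 + 5 = -93)
1/(376994 + R(976)) = 1/(376994 - 93) = 1/376901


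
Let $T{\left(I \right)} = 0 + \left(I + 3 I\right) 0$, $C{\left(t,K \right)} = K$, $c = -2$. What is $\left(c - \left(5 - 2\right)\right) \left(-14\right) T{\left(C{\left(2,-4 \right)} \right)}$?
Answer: $0$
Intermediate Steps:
$T{\left(I \right)} = 0$ ($T{\left(I \right)} = 0 + 4 I 0 = 0 + 0 = 0$)
$\left(c - \left(5 - 2\right)\right) \left(-14\right) T{\left(C{\left(2,-4 \right)} \right)} = \left(-2 - \left(5 - 2\right)\right) \left(-14\right) 0 = \left(-2 - 3\right) \left(-14\right) 0 = \left(-5\right) \left(-14\right) 0 = 70 \cdot 0 = 0$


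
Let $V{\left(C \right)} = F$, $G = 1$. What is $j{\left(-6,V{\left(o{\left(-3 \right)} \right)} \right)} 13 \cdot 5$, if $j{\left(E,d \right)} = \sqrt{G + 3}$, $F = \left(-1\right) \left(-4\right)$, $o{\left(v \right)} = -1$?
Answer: $130$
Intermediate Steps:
$F = 4$
$V{\left(C \right)} = 4$
$j{\left(E,d \right)} = 2$ ($j{\left(E,d \right)} = \sqrt{1 + 3} = \sqrt{4} = 2$)
$j{\left(-6,V{\left(o{\left(-3 \right)} \right)} \right)} 13 \cdot 5 = 2 \cdot 13 \cdot 5 = 26 \cdot 5 = 130$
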